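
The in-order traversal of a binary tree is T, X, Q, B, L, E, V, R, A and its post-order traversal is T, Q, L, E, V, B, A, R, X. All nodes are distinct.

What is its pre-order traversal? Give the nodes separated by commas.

The last element of post-order is the root; it splits in-order into left and right subtrees.
Root X: left subtree has 1 node {T}, right has 7 {Q, B, L, E, V, R, A}.
  Root R: left subtree has 5 nodes {Q, B, L, E, V}, right has 1 {A}.
    Root B: left subtree has 1 node {Q}, right has 3 {L, E, V}.
      Root V: left subtree has 2 nodes {L, E}, right has 0 { }.
        Root E: left subtree has 1 node {L}, right has 0 { }.

X, T, R, B, Q, V, E, L, A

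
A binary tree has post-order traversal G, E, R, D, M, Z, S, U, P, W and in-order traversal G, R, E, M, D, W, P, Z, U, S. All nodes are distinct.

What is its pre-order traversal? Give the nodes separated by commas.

The last element of post-order is the root; it splits in-order into left and right subtrees.
Root W: left subtree has 5 nodes {G, R, E, M, D}, right has 4 {P, Z, U, S}.
  Root M: left subtree has 3 nodes {G, R, E}, right has 1 {D}.
    Root R: left subtree has 1 node {G}, right has 1 {E}.
  Root P: left subtree has 0 nodes { }, right has 3 {Z, U, S}.
    Root U: left subtree has 1 node {Z}, right has 1 {S}.

W, M, R, G, E, D, P, U, Z, S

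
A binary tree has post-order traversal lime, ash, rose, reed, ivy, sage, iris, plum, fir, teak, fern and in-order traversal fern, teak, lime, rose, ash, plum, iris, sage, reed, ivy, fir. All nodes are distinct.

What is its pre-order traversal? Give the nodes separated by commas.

fern, teak, fir, plum, rose, lime, ash, iris, sage, ivy, reed

The last element of post-order is the root; it splits in-order into left and right subtrees.
Root fern: left subtree has 0 nodes { }, right has 10 {teak, lime, rose, ash, plum, iris, sage, reed, ivy, fir}.
  Root teak: left subtree has 0 nodes { }, right has 9 {lime, rose, ash, plum, iris, sage, reed, ivy, fir}.
    Root fir: left subtree has 8 nodes {lime, rose, ash, plum, iris, sage, reed, ivy}, right has 0 { }.
      Root plum: left subtree has 3 nodes {lime, rose, ash}, right has 4 {iris, sage, reed, ivy}.
        Root rose: left subtree has 1 node {lime}, right has 1 {ash}.
        Root iris: left subtree has 0 nodes { }, right has 3 {sage, reed, ivy}.
          Root sage: left subtree has 0 nodes { }, right has 2 {reed, ivy}.
            Root ivy: left subtree has 1 node {reed}, right has 0 { }.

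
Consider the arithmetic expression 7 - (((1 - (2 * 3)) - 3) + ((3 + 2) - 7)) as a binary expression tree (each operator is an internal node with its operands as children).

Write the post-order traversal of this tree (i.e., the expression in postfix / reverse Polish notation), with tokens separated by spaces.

7 1 2 3 * - 3 - 3 2 + 7 - + -

Post-order on an expression tree gives postfix notation: for each operator, emit left operand, right operand, then the operator.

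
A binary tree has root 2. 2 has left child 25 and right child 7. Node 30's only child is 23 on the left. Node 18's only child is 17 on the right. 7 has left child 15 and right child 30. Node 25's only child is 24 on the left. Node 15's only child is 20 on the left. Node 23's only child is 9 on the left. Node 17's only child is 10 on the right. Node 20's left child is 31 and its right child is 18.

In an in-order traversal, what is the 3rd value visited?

In-order visits the left subtree, then the node, then the right subtree.
At 2: go left to 25.
  At 25: go left to 24.
    24 is a leaf — visit 24.
  Visit 25.
  At 25: no right child.
Visit 2.
At 2: go right to 7.
  At 7: go left to 15.
    At 15: go left to 20.
      At 20: go left to 31.
        31 is a leaf — visit 31.
      Visit 20.
      At 20: go right to 18.
        At 18: no left child.
        Visit 18.
        At 18: go right to 17.
          At 17: no left child.
          Visit 17.
          At 17: go right to 10.
            10 is a leaf — visit 10.
    Visit 15.
    At 15: no right child.
  Visit 7.
  At 7: go right to 30.
    At 30: go left to 23.
      At 23: go left to 9.
        9 is a leaf — visit 9.
      Visit 23.
      At 23: no right child.
    Visit 30.
    At 30: no right child.
Full in-order sequence: 24, 25, 2, 31, 20, 18, 17, 10, 15, 7, 9, 23, 30.

2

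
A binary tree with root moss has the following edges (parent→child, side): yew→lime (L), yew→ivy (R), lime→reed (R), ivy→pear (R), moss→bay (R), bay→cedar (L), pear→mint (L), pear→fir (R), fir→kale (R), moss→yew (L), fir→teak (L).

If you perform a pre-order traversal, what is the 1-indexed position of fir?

8

Pre-order visits the node, then its left subtree, then its right subtree.
Visit moss.
At moss: go left to yew.
  Visit yew.
  At yew: go left to lime.
    Visit lime.
    At lime: no left child.
    At lime: go right to reed.
      reed is a leaf — visit reed.
  At yew: go right to ivy.
    Visit ivy.
    At ivy: no left child.
    At ivy: go right to pear.
      Visit pear.
      At pear: go left to mint.
        mint is a leaf — visit mint.
      At pear: go right to fir.
        Visit fir.
        At fir: go left to teak.
          teak is a leaf — visit teak.
        At fir: go right to kale.
          kale is a leaf — visit kale.
At moss: go right to bay.
  Visit bay.
  At bay: go left to cedar.
    cedar is a leaf — visit cedar.
  At bay: no right child.
Full pre-order sequence: moss, yew, lime, reed, ivy, pear, mint, fir, teak, kale, bay, cedar.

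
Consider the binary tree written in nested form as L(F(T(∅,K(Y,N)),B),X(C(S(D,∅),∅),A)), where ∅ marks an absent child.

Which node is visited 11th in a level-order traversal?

Level-order visits nodes level by level from the root, left to right within each level.
Level 0: L
Level 1: F, X
Level 2: T, B, C, A
Level 3: K, S
Level 4: Y, N, D
Full level-order sequence: L, F, X, T, B, C, A, K, S, Y, N, D.

N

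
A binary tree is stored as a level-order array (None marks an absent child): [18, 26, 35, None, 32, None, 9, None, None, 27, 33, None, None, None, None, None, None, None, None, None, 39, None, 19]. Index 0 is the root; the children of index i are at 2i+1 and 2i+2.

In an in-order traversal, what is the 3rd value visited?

In-order visits the left subtree, then the node, then the right subtree.
At 18: go left to 26.
  At 26: no left child.
  Visit 26.
  At 26: go right to 32.
    At 32: go left to 27.
      At 27: no left child.
      Visit 27.
      At 27: go right to 39.
        39 is a leaf — visit 39.
    Visit 32.
    At 32: go right to 33.
      At 33: no left child.
      Visit 33.
      At 33: go right to 19.
        19 is a leaf — visit 19.
Visit 18.
At 18: go right to 35.
  At 35: no left child.
  Visit 35.
  At 35: go right to 9.
    9 is a leaf — visit 9.
Full in-order sequence: 26, 27, 39, 32, 33, 19, 18, 35, 9.

39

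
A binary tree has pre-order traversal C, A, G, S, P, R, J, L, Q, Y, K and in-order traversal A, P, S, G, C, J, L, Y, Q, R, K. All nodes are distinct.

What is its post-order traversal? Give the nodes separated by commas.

The first element of pre-order is the root; it splits in-order into left and right subtrees.
Root C: left subtree has 4 nodes {A, P, S, G}, right has 6 {J, L, Y, Q, R, K}.
  Root A: left subtree has 0 nodes { }, right has 3 {P, S, G}.
    Root G: left subtree has 2 nodes {P, S}, right has 0 { }.
      Root S: left subtree has 1 node {P}, right has 0 { }.
  Root R: left subtree has 4 nodes {J, L, Y, Q}, right has 1 {K}.
    Root J: left subtree has 0 nodes { }, right has 3 {L, Y, Q}.
      Root L: left subtree has 0 nodes { }, right has 2 {Y, Q}.
        Root Q: left subtree has 1 node {Y}, right has 0 { }.

P, S, G, A, Y, Q, L, J, K, R, C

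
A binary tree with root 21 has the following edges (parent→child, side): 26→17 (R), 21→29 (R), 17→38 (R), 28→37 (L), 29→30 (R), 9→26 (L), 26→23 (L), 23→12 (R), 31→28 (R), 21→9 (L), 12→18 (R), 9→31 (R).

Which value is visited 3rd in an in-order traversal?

In-order visits the left subtree, then the node, then the right subtree.
At 21: go left to 9.
  At 9: go left to 26.
    At 26: go left to 23.
      At 23: no left child.
      Visit 23.
      At 23: go right to 12.
        At 12: no left child.
        Visit 12.
        At 12: go right to 18.
          18 is a leaf — visit 18.
    Visit 26.
    At 26: go right to 17.
      At 17: no left child.
      Visit 17.
      At 17: go right to 38.
        38 is a leaf — visit 38.
  Visit 9.
  At 9: go right to 31.
    At 31: no left child.
    Visit 31.
    At 31: go right to 28.
      At 28: go left to 37.
        37 is a leaf — visit 37.
      Visit 28.
      At 28: no right child.
Visit 21.
At 21: go right to 29.
  At 29: no left child.
  Visit 29.
  At 29: go right to 30.
    30 is a leaf — visit 30.
Full in-order sequence: 23, 12, 18, 26, 17, 38, 9, 31, 37, 28, 21, 29, 30.

18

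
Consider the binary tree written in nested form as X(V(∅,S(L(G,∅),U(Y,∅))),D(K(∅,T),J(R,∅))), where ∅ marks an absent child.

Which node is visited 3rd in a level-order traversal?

D

Level-order visits nodes level by level from the root, left to right within each level.
Level 0: X
Level 1: V, D
Level 2: S, K, J
Level 3: L, U, T, R
Level 4: G, Y
Full level-order sequence: X, V, D, S, K, J, L, U, T, R, G, Y.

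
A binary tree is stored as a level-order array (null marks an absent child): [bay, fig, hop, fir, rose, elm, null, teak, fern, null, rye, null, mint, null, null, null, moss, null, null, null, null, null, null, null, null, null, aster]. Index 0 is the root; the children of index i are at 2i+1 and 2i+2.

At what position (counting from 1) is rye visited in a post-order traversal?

Post-order visits the left subtree, then the right subtree, then the node.
At bay: go left to fig.
  At fig: go left to fir.
    At fir: go left to teak.
      At teak: no left child.
      At teak: go right to moss.
        moss is a leaf — visit moss.
      Visit teak.
    At fir: go right to fern.
      fern is a leaf — visit fern.
    Visit fir.
  At fig: go right to rose.
    At rose: no left child.
    At rose: go right to rye.
      rye is a leaf — visit rye.
    Visit rose.
  Visit fig.
At bay: go right to hop.
  At hop: go left to elm.
    At elm: no left child.
    At elm: go right to mint.
      At mint: no left child.
      At mint: go right to aster.
        aster is a leaf — visit aster.
      Visit mint.
    Visit elm.
  At hop: no right child.
  Visit hop.
Visit bay.
Full post-order sequence: moss, teak, fern, fir, rye, rose, fig, aster, mint, elm, hop, bay.

5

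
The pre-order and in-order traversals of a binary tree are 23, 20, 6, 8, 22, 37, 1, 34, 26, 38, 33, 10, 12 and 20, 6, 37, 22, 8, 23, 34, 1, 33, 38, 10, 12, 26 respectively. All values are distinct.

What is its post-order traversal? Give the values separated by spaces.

The first element of pre-order is the root; it splits in-order into left and right subtrees.
Root 23: left subtree has 5 nodes {20, 6, 37, 22, 8}, right has 7 {34, 1, 33, 38, 10, 12, 26}.
  Root 20: left subtree has 0 nodes { }, right has 4 {6, 37, 22, 8}.
    Root 6: left subtree has 0 nodes { }, right has 3 {37, 22, 8}.
      Root 8: left subtree has 2 nodes {37, 22}, right has 0 { }.
        Root 22: left subtree has 1 node {37}, right has 0 { }.
  Root 1: left subtree has 1 node {34}, right has 5 {33, 38, 10, 12, 26}.
    Root 26: left subtree has 4 nodes {33, 38, 10, 12}, right has 0 { }.
      Root 38: left subtree has 1 node {33}, right has 2 {10, 12}.
        Root 10: left subtree has 0 nodes { }, right has 1 {12}.

37 22 8 6 20 34 33 12 10 38 26 1 23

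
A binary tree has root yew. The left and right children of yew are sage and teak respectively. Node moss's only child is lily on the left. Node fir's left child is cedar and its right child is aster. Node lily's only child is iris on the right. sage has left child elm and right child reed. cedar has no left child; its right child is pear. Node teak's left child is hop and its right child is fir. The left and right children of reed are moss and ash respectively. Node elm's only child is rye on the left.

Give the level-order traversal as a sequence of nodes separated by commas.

Level-order visits nodes level by level from the root, left to right within each level.
Level 0: yew
Level 1: sage, teak
Level 2: elm, reed, hop, fir
Level 3: rye, moss, ash, cedar, aster
Level 4: lily, pear
Level 5: iris

yew, sage, teak, elm, reed, hop, fir, rye, moss, ash, cedar, aster, lily, pear, iris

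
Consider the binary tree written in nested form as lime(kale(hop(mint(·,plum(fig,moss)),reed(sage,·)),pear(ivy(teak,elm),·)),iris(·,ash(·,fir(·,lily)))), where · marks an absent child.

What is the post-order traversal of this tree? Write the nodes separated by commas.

fig, moss, plum, mint, sage, reed, hop, teak, elm, ivy, pear, kale, lily, fir, ash, iris, lime

Post-order visits the left subtree, then the right subtree, then the node.
At lime: go left to kale.
  At kale: go left to hop.
    At hop: go left to mint.
      At mint: no left child.
      At mint: go right to plum.
        At plum: go left to fig.
          fig is a leaf — visit fig.
        At plum: go right to moss.
          moss is a leaf — visit moss.
        Visit plum.
      Visit mint.
    At hop: go right to reed.
      At reed: go left to sage.
        sage is a leaf — visit sage.
      At reed: no right child.
      Visit reed.
    Visit hop.
  At kale: go right to pear.
    At pear: go left to ivy.
      At ivy: go left to teak.
        teak is a leaf — visit teak.
      At ivy: go right to elm.
        elm is a leaf — visit elm.
      Visit ivy.
    At pear: no right child.
    Visit pear.
  Visit kale.
At lime: go right to iris.
  At iris: no left child.
  At iris: go right to ash.
    At ash: no left child.
    At ash: go right to fir.
      At fir: no left child.
      At fir: go right to lily.
        lily is a leaf — visit lily.
      Visit fir.
    Visit ash.
  Visit iris.
Visit lime.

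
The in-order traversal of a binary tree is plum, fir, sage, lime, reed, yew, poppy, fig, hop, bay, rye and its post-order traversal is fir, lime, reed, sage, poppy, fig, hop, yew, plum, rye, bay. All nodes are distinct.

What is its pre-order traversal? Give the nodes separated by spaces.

The last element of post-order is the root; it splits in-order into left and right subtrees.
Root bay: left subtree has 9 nodes {plum, fir, sage, lime, reed, yew, poppy, fig, hop}, right has 1 {rye}.
  Root plum: left subtree has 0 nodes { }, right has 8 {fir, sage, lime, reed, yew, poppy, fig, hop}.
    Root yew: left subtree has 4 nodes {fir, sage, lime, reed}, right has 3 {poppy, fig, hop}.
      Root sage: left subtree has 1 node {fir}, right has 2 {lime, reed}.
        Root reed: left subtree has 1 node {lime}, right has 0 { }.
      Root hop: left subtree has 2 nodes {poppy, fig}, right has 0 { }.
        Root fig: left subtree has 1 node {poppy}, right has 0 { }.

bay plum yew sage fir reed lime hop fig poppy rye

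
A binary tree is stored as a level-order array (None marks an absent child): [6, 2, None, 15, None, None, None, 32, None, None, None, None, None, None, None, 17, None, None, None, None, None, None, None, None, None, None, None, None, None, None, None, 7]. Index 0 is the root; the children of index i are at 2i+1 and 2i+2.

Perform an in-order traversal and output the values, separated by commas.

In-order visits the left subtree, then the node, then the right subtree.
At 6: go left to 2.
  At 2: go left to 15.
    At 15: go left to 32.
      At 32: go left to 17.
        At 17: go left to 7.
          7 is a leaf — visit 7.
        Visit 17.
        At 17: no right child.
      Visit 32.
      At 32: no right child.
    Visit 15.
    At 15: no right child.
  Visit 2.
  At 2: no right child.
Visit 6.
At 6: no right child.

7, 17, 32, 15, 2, 6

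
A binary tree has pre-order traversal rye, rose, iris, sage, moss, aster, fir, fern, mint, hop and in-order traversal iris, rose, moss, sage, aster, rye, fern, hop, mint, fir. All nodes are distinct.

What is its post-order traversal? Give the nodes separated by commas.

The first element of pre-order is the root; it splits in-order into left and right subtrees.
Root rye: left subtree has 5 nodes {iris, rose, moss, sage, aster}, right has 4 {fern, hop, mint, fir}.
  Root rose: left subtree has 1 node {iris}, right has 3 {moss, sage, aster}.
    Root sage: left subtree has 1 node {moss}, right has 1 {aster}.
  Root fir: left subtree has 3 nodes {fern, hop, mint}, right has 0 { }.
    Root fern: left subtree has 0 nodes { }, right has 2 {hop, mint}.
      Root mint: left subtree has 1 node {hop}, right has 0 { }.

iris, moss, aster, sage, rose, hop, mint, fern, fir, rye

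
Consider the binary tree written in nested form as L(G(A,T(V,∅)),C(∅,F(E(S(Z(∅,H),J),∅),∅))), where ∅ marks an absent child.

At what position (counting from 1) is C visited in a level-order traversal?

Level-order visits nodes level by level from the root, left to right within each level.
Level 0: L
Level 1: G, C
Level 2: A, T, F
Level 3: V, E
Level 4: S
Level 5: Z, J
Level 6: H
Full level-order sequence: L, G, C, A, T, F, V, E, S, Z, J, H.

3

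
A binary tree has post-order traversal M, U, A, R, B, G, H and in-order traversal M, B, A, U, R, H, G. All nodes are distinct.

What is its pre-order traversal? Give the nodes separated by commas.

H, B, M, R, A, U, G

The last element of post-order is the root; it splits in-order into left and right subtrees.
Root H: left subtree has 5 nodes {M, B, A, U, R}, right has 1 {G}.
  Root B: left subtree has 1 node {M}, right has 3 {A, U, R}.
    Root R: left subtree has 2 nodes {A, U}, right has 0 { }.
      Root A: left subtree has 0 nodes { }, right has 1 {U}.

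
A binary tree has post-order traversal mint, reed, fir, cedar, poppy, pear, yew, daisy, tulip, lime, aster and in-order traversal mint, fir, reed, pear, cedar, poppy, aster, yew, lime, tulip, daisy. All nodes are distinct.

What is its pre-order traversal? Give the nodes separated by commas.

The last element of post-order is the root; it splits in-order into left and right subtrees.
Root aster: left subtree has 6 nodes {mint, fir, reed, pear, cedar, poppy}, right has 4 {yew, lime, tulip, daisy}.
  Root pear: left subtree has 3 nodes {mint, fir, reed}, right has 2 {cedar, poppy}.
    Root fir: left subtree has 1 node {mint}, right has 1 {reed}.
    Root poppy: left subtree has 1 node {cedar}, right has 0 { }.
  Root lime: left subtree has 1 node {yew}, right has 2 {tulip, daisy}.
    Root tulip: left subtree has 0 nodes { }, right has 1 {daisy}.

aster, pear, fir, mint, reed, poppy, cedar, lime, yew, tulip, daisy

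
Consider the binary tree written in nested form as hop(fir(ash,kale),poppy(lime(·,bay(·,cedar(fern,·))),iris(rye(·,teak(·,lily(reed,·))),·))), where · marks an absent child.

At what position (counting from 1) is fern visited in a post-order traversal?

Post-order visits the left subtree, then the right subtree, then the node.
At hop: go left to fir.
  At fir: go left to ash.
    ash is a leaf — visit ash.
  At fir: go right to kale.
    kale is a leaf — visit kale.
  Visit fir.
At hop: go right to poppy.
  At poppy: go left to lime.
    At lime: no left child.
    At lime: go right to bay.
      At bay: no left child.
      At bay: go right to cedar.
        At cedar: go left to fern.
          fern is a leaf — visit fern.
        At cedar: no right child.
        Visit cedar.
      Visit bay.
    Visit lime.
  At poppy: go right to iris.
    At iris: go left to rye.
      At rye: no left child.
      At rye: go right to teak.
        At teak: no left child.
        At teak: go right to lily.
          At lily: go left to reed.
            reed is a leaf — visit reed.
          At lily: no right child.
          Visit lily.
        Visit teak.
      Visit rye.
    At iris: no right child.
    Visit iris.
  Visit poppy.
Visit hop.
Full post-order sequence: ash, kale, fir, fern, cedar, bay, lime, reed, lily, teak, rye, iris, poppy, hop.

4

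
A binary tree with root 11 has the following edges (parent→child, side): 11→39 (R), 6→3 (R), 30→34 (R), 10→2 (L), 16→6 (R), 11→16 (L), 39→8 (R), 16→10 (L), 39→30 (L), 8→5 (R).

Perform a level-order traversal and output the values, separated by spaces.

Level-order visits nodes level by level from the root, left to right within each level.
Level 0: 11
Level 1: 16, 39
Level 2: 10, 6, 30, 8
Level 3: 2, 3, 34, 5

11 16 39 10 6 30 8 2 3 34 5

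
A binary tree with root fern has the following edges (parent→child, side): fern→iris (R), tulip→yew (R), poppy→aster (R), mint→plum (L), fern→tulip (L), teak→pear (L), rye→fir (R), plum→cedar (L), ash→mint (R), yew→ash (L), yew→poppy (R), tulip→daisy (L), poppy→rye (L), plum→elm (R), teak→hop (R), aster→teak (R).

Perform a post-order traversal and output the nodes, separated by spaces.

Post-order visits the left subtree, then the right subtree, then the node.
At fern: go left to tulip.
  At tulip: go left to daisy.
    daisy is a leaf — visit daisy.
  At tulip: go right to yew.
    At yew: go left to ash.
      At ash: no left child.
      At ash: go right to mint.
        At mint: go left to plum.
          At plum: go left to cedar.
            cedar is a leaf — visit cedar.
          At plum: go right to elm.
            elm is a leaf — visit elm.
          Visit plum.
        At mint: no right child.
        Visit mint.
      Visit ash.
    At yew: go right to poppy.
      At poppy: go left to rye.
        At rye: no left child.
        At rye: go right to fir.
          fir is a leaf — visit fir.
        Visit rye.
      At poppy: go right to aster.
        At aster: no left child.
        At aster: go right to teak.
          At teak: go left to pear.
            pear is a leaf — visit pear.
          At teak: go right to hop.
            hop is a leaf — visit hop.
          Visit teak.
        Visit aster.
      Visit poppy.
    Visit yew.
  Visit tulip.
At fern: go right to iris.
  iris is a leaf — visit iris.
Visit fern.

daisy cedar elm plum mint ash fir rye pear hop teak aster poppy yew tulip iris fern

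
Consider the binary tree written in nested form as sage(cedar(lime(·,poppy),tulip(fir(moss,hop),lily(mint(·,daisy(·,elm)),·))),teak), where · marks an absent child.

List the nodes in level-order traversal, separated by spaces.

Level-order visits nodes level by level from the root, left to right within each level.
Level 0: sage
Level 1: cedar, teak
Level 2: lime, tulip
Level 3: poppy, fir, lily
Level 4: moss, hop, mint
Level 5: daisy
Level 6: elm

sage cedar teak lime tulip poppy fir lily moss hop mint daisy elm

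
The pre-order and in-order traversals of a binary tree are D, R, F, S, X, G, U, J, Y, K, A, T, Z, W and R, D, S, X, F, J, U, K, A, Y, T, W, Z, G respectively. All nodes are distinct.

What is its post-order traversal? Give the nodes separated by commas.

The first element of pre-order is the root; it splits in-order into left and right subtrees.
Root D: left subtree has 1 node {R}, right has 12 {S, X, F, J, U, K, A, Y, T, W, Z, G}.
  Root F: left subtree has 2 nodes {S, X}, right has 9 {J, U, K, A, Y, T, W, Z, G}.
    Root S: left subtree has 0 nodes { }, right has 1 {X}.
    Root G: left subtree has 8 nodes {J, U, K, A, Y, T, W, Z}, right has 0 { }.
      Root U: left subtree has 1 node {J}, right has 6 {K, A, Y, T, W, Z}.
        Root Y: left subtree has 2 nodes {K, A}, right has 3 {T, W, Z}.
          Root K: left subtree has 0 nodes { }, right has 1 {A}.
          Root T: left subtree has 0 nodes { }, right has 2 {W, Z}.
            Root Z: left subtree has 1 node {W}, right has 0 { }.

R, X, S, J, A, K, W, Z, T, Y, U, G, F, D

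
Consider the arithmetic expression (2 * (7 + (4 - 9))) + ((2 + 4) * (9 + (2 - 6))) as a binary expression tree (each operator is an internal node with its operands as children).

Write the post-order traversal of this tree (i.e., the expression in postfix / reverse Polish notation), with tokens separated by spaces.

Post-order on an expression tree gives postfix notation: for each operator, emit left operand, right operand, then the operator.

2 7 4 9 - + * 2 4 + 9 2 6 - + * +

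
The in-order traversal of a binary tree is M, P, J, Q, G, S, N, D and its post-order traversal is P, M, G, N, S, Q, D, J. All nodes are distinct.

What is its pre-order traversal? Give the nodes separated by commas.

J, M, P, D, Q, S, G, N

The last element of post-order is the root; it splits in-order into left and right subtrees.
Root J: left subtree has 2 nodes {M, P}, right has 5 {Q, G, S, N, D}.
  Root M: left subtree has 0 nodes { }, right has 1 {P}.
  Root D: left subtree has 4 nodes {Q, G, S, N}, right has 0 { }.
    Root Q: left subtree has 0 nodes { }, right has 3 {G, S, N}.
      Root S: left subtree has 1 node {G}, right has 1 {N}.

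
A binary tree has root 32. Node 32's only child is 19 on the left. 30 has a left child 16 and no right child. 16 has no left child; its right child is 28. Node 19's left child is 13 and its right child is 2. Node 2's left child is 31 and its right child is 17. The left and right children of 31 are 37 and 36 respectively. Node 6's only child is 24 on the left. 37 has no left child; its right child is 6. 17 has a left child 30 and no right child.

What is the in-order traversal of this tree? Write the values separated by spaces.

13 19 37 24 6 31 36 2 16 28 30 17 32

In-order visits the left subtree, then the node, then the right subtree.
At 32: go left to 19.
  At 19: go left to 13.
    13 is a leaf — visit 13.
  Visit 19.
  At 19: go right to 2.
    At 2: go left to 31.
      At 31: go left to 37.
        At 37: no left child.
        Visit 37.
        At 37: go right to 6.
          At 6: go left to 24.
            24 is a leaf — visit 24.
          Visit 6.
          At 6: no right child.
      Visit 31.
      At 31: go right to 36.
        36 is a leaf — visit 36.
    Visit 2.
    At 2: go right to 17.
      At 17: go left to 30.
        At 30: go left to 16.
          At 16: no left child.
          Visit 16.
          At 16: go right to 28.
            28 is a leaf — visit 28.
        Visit 30.
        At 30: no right child.
      Visit 17.
      At 17: no right child.
Visit 32.
At 32: no right child.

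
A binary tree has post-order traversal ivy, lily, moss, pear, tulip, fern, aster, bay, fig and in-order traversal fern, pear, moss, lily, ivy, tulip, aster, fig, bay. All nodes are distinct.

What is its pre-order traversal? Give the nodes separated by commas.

fig, aster, fern, tulip, pear, moss, lily, ivy, bay

The last element of post-order is the root; it splits in-order into left and right subtrees.
Root fig: left subtree has 7 nodes {fern, pear, moss, lily, ivy, tulip, aster}, right has 1 {bay}.
  Root aster: left subtree has 6 nodes {fern, pear, moss, lily, ivy, tulip}, right has 0 { }.
    Root fern: left subtree has 0 nodes { }, right has 5 {pear, moss, lily, ivy, tulip}.
      Root tulip: left subtree has 4 nodes {pear, moss, lily, ivy}, right has 0 { }.
        Root pear: left subtree has 0 nodes { }, right has 3 {moss, lily, ivy}.
          Root moss: left subtree has 0 nodes { }, right has 2 {lily, ivy}.
            Root lily: left subtree has 0 nodes { }, right has 1 {ivy}.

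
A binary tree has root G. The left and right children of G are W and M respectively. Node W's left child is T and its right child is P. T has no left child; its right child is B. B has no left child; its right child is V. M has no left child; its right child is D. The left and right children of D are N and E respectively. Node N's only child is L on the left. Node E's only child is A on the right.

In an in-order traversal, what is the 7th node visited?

In-order visits the left subtree, then the node, then the right subtree.
At G: go left to W.
  At W: go left to T.
    At T: no left child.
    Visit T.
    At T: go right to B.
      At B: no left child.
      Visit B.
      At B: go right to V.
        V is a leaf — visit V.
  Visit W.
  At W: go right to P.
    P is a leaf — visit P.
Visit G.
At G: go right to M.
  At M: no left child.
  Visit M.
  At M: go right to D.
    At D: go left to N.
      At N: go left to L.
        L is a leaf — visit L.
      Visit N.
      At N: no right child.
    Visit D.
    At D: go right to E.
      At E: no left child.
      Visit E.
      At E: go right to A.
        A is a leaf — visit A.
Full in-order sequence: T, B, V, W, P, G, M, L, N, D, E, A.

M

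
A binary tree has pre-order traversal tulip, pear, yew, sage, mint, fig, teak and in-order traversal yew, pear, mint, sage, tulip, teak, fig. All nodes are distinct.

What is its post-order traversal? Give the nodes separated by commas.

yew, mint, sage, pear, teak, fig, tulip

The first element of pre-order is the root; it splits in-order into left and right subtrees.
Root tulip: left subtree has 4 nodes {yew, pear, mint, sage}, right has 2 {teak, fig}.
  Root pear: left subtree has 1 node {yew}, right has 2 {mint, sage}.
    Root sage: left subtree has 1 node {mint}, right has 0 { }.
  Root fig: left subtree has 1 node {teak}, right has 0 { }.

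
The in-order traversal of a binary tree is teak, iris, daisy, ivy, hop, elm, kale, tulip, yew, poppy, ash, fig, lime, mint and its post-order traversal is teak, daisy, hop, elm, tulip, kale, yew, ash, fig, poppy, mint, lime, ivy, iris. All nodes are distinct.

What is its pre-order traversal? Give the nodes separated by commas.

The last element of post-order is the root; it splits in-order into left and right subtrees.
Root iris: left subtree has 1 node {teak}, right has 12 {daisy, ivy, hop, elm, kale, tulip, yew, poppy, ash, fig, lime, mint}.
  Root ivy: left subtree has 1 node {daisy}, right has 10 {hop, elm, kale, tulip, yew, poppy, ash, fig, lime, mint}.
    Root lime: left subtree has 8 nodes {hop, elm, kale, tulip, yew, poppy, ash, fig}, right has 1 {mint}.
      Root poppy: left subtree has 5 nodes {hop, elm, kale, tulip, yew}, right has 2 {ash, fig}.
        Root yew: left subtree has 4 nodes {hop, elm, kale, tulip}, right has 0 { }.
          Root kale: left subtree has 2 nodes {hop, elm}, right has 1 {tulip}.
            Root elm: left subtree has 1 node {hop}, right has 0 { }.
        Root fig: left subtree has 1 node {ash}, right has 0 { }.

iris, teak, ivy, daisy, lime, poppy, yew, kale, elm, hop, tulip, fig, ash, mint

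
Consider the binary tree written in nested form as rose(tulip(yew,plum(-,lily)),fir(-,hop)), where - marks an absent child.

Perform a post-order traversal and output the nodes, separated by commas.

yew, lily, plum, tulip, hop, fir, rose

Post-order visits the left subtree, then the right subtree, then the node.
At rose: go left to tulip.
  At tulip: go left to yew.
    yew is a leaf — visit yew.
  At tulip: go right to plum.
    At plum: no left child.
    At plum: go right to lily.
      lily is a leaf — visit lily.
    Visit plum.
  Visit tulip.
At rose: go right to fir.
  At fir: no left child.
  At fir: go right to hop.
    hop is a leaf — visit hop.
  Visit fir.
Visit rose.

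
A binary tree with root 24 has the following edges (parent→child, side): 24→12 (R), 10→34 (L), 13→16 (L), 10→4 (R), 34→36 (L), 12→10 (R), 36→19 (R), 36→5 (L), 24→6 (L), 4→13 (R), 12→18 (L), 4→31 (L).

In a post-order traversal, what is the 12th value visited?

Post-order visits the left subtree, then the right subtree, then the node.
At 24: go left to 6.
  6 is a leaf — visit 6.
At 24: go right to 12.
  At 12: go left to 18.
    18 is a leaf — visit 18.
  At 12: go right to 10.
    At 10: go left to 34.
      At 34: go left to 36.
        At 36: go left to 5.
          5 is a leaf — visit 5.
        At 36: go right to 19.
          19 is a leaf — visit 19.
        Visit 36.
      At 34: no right child.
      Visit 34.
    At 10: go right to 4.
      At 4: go left to 31.
        31 is a leaf — visit 31.
      At 4: go right to 13.
        At 13: go left to 16.
          16 is a leaf — visit 16.
        At 13: no right child.
        Visit 13.
      Visit 4.
    Visit 10.
  Visit 12.
Visit 24.
Full post-order sequence: 6, 18, 5, 19, 36, 34, 31, 16, 13, 4, 10, 12, 24.

12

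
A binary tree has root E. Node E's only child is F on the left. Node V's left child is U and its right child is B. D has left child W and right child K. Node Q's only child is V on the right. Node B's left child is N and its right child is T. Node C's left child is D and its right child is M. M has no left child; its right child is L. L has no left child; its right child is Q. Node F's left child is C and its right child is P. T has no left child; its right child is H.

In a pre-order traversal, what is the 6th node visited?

Pre-order visits the node, then its left subtree, then its right subtree.
Visit E.
At E: go left to F.
  Visit F.
  At F: go left to C.
    Visit C.
    At C: go left to D.
      Visit D.
      At D: go left to W.
        W is a leaf — visit W.
      At D: go right to K.
        K is a leaf — visit K.
    At C: go right to M.
      Visit M.
      At M: no left child.
      At M: go right to L.
        Visit L.
        At L: no left child.
        At L: go right to Q.
          Visit Q.
          At Q: no left child.
          At Q: go right to V.
            Visit V.
            At V: go left to U.
              U is a leaf — visit U.
            At V: go right to B.
              Visit B.
              At B: go left to N.
                N is a leaf — visit N.
              At B: go right to T.
                Visit T.
                At T: no left child.
                At T: go right to H.
                  H is a leaf — visit H.
  At F: go right to P.
    P is a leaf — visit P.
At E: no right child.
Full pre-order sequence: E, F, C, D, W, K, M, L, Q, V, U, B, N, T, H, P.

K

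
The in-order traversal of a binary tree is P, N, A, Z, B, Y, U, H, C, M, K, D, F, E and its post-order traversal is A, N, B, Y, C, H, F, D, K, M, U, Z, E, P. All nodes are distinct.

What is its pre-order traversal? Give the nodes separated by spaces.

P E Z N A U Y B M H C K D F

The last element of post-order is the root; it splits in-order into left and right subtrees.
Root P: left subtree has 0 nodes { }, right has 13 {N, A, Z, B, Y, U, H, C, M, K, D, F, E}.
  Root E: left subtree has 12 nodes {N, A, Z, B, Y, U, H, C, M, K, D, F}, right has 0 { }.
    Root Z: left subtree has 2 nodes {N, A}, right has 9 {B, Y, U, H, C, M, K, D, F}.
      Root N: left subtree has 0 nodes { }, right has 1 {A}.
      Root U: left subtree has 2 nodes {B, Y}, right has 6 {H, C, M, K, D, F}.
        Root Y: left subtree has 1 node {B}, right has 0 { }.
        Root M: left subtree has 2 nodes {H, C}, right has 3 {K, D, F}.
          Root H: left subtree has 0 nodes { }, right has 1 {C}.
          Root K: left subtree has 0 nodes { }, right has 2 {D, F}.
            Root D: left subtree has 0 nodes { }, right has 1 {F}.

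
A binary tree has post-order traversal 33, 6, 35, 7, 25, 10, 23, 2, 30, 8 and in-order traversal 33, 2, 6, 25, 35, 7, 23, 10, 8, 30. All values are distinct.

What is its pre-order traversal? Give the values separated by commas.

8, 2, 33, 23, 25, 6, 7, 35, 10, 30

The last element of post-order is the root; it splits in-order into left and right subtrees.
Root 8: left subtree has 8 nodes {33, 2, 6, 25, 35, 7, 23, 10}, right has 1 {30}.
  Root 2: left subtree has 1 node {33}, right has 6 {6, 25, 35, 7, 23, 10}.
    Root 23: left subtree has 4 nodes {6, 25, 35, 7}, right has 1 {10}.
      Root 25: left subtree has 1 node {6}, right has 2 {35, 7}.
        Root 7: left subtree has 1 node {35}, right has 0 { }.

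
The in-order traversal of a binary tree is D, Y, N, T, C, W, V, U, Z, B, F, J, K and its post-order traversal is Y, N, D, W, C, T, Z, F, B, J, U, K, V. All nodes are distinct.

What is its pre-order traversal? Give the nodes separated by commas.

V, T, D, N, Y, C, W, K, U, J, B, Z, F

The last element of post-order is the root; it splits in-order into left and right subtrees.
Root V: left subtree has 6 nodes {D, Y, N, T, C, W}, right has 6 {U, Z, B, F, J, K}.
  Root T: left subtree has 3 nodes {D, Y, N}, right has 2 {C, W}.
    Root D: left subtree has 0 nodes { }, right has 2 {Y, N}.
      Root N: left subtree has 1 node {Y}, right has 0 { }.
    Root C: left subtree has 0 nodes { }, right has 1 {W}.
  Root K: left subtree has 5 nodes {U, Z, B, F, J}, right has 0 { }.
    Root U: left subtree has 0 nodes { }, right has 4 {Z, B, F, J}.
      Root J: left subtree has 3 nodes {Z, B, F}, right has 0 { }.
        Root B: left subtree has 1 node {Z}, right has 1 {F}.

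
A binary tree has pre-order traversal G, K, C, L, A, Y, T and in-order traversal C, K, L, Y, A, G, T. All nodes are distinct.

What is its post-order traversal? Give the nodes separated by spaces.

C Y A L K T G

The first element of pre-order is the root; it splits in-order into left and right subtrees.
Root G: left subtree has 5 nodes {C, K, L, Y, A}, right has 1 {T}.
  Root K: left subtree has 1 node {C}, right has 3 {L, Y, A}.
    Root L: left subtree has 0 nodes { }, right has 2 {Y, A}.
      Root A: left subtree has 1 node {Y}, right has 0 { }.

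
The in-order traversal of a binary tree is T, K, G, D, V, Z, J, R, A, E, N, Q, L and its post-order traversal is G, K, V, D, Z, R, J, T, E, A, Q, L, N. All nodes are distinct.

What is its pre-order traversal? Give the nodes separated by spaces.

N A T J Z D K G V R E L Q

The last element of post-order is the root; it splits in-order into left and right subtrees.
Root N: left subtree has 10 nodes {T, K, G, D, V, Z, J, R, A, E}, right has 2 {Q, L}.
  Root A: left subtree has 8 nodes {T, K, G, D, V, Z, J, R}, right has 1 {E}.
    Root T: left subtree has 0 nodes { }, right has 7 {K, G, D, V, Z, J, R}.
      Root J: left subtree has 5 nodes {K, G, D, V, Z}, right has 1 {R}.
        Root Z: left subtree has 4 nodes {K, G, D, V}, right has 0 { }.
          Root D: left subtree has 2 nodes {K, G}, right has 1 {V}.
            Root K: left subtree has 0 nodes { }, right has 1 {G}.
  Root L: left subtree has 1 node {Q}, right has 0 { }.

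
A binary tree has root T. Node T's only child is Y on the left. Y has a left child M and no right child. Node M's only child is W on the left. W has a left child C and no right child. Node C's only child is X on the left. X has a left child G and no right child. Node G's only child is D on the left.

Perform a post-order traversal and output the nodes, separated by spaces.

D G X C W M Y T

Post-order visits the left subtree, then the right subtree, then the node.
At T: go left to Y.
  At Y: go left to M.
    At M: go left to W.
      At W: go left to C.
        At C: go left to X.
          At X: go left to G.
            At G: go left to D.
              D is a leaf — visit D.
            At G: no right child.
            Visit G.
          At X: no right child.
          Visit X.
        At C: no right child.
        Visit C.
      At W: no right child.
      Visit W.
    At M: no right child.
    Visit M.
  At Y: no right child.
  Visit Y.
At T: no right child.
Visit T.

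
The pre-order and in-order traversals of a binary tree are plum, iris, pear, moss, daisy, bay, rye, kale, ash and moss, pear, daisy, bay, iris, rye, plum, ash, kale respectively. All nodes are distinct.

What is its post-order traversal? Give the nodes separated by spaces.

The first element of pre-order is the root; it splits in-order into left and right subtrees.
Root plum: left subtree has 6 nodes {moss, pear, daisy, bay, iris, rye}, right has 2 {ash, kale}.
  Root iris: left subtree has 4 nodes {moss, pear, daisy, bay}, right has 1 {rye}.
    Root pear: left subtree has 1 node {moss}, right has 2 {daisy, bay}.
      Root daisy: left subtree has 0 nodes { }, right has 1 {bay}.
  Root kale: left subtree has 1 node {ash}, right has 0 { }.

moss bay daisy pear rye iris ash kale plum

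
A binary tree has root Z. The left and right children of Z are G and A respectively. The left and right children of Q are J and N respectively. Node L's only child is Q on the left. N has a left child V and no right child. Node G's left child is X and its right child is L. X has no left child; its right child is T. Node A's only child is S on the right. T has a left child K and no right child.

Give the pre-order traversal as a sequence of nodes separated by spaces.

Pre-order visits the node, then its left subtree, then its right subtree.
Visit Z.
At Z: go left to G.
  Visit G.
  At G: go left to X.
    Visit X.
    At X: no left child.
    At X: go right to T.
      Visit T.
      At T: go left to K.
        K is a leaf — visit K.
      At T: no right child.
  At G: go right to L.
    Visit L.
    At L: go left to Q.
      Visit Q.
      At Q: go left to J.
        J is a leaf — visit J.
      At Q: go right to N.
        Visit N.
        At N: go left to V.
          V is a leaf — visit V.
        At N: no right child.
    At L: no right child.
At Z: go right to A.
  Visit A.
  At A: no left child.
  At A: go right to S.
    S is a leaf — visit S.

Z G X T K L Q J N V A S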